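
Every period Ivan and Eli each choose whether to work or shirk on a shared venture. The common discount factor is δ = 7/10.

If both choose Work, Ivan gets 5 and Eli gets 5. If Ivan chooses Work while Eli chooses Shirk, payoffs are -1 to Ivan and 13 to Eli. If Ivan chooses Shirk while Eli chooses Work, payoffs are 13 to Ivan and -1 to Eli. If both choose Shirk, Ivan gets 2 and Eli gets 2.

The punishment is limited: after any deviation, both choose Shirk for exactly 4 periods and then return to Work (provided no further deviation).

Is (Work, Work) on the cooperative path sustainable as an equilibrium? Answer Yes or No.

No

Comparing payoff streams over the 5 periods until play realigns: cooperate → 5(1+δ+…+δ^4); deviate → 13 + 2(δ+…+δ^4).
Cooperation is sustained iff (5−2)(δ+…+δ^4) ≥ 13−5.
δ+…+δ^4 = 7/10·(1−(7/10)^4)/(1−7/10) = 1.7731, and (13−5)/(5−2) = 2.6667.
1.7731 < 2.6667, so cooperation is not sustainable.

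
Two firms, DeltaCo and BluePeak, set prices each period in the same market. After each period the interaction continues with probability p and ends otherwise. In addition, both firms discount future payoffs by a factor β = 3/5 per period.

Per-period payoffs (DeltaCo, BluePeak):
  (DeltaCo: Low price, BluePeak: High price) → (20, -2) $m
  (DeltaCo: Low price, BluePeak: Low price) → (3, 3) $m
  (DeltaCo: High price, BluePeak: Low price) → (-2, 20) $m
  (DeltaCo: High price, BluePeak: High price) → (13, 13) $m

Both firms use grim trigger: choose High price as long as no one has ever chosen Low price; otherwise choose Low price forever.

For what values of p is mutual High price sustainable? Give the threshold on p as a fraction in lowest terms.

With continuation probability p and discount β, the effective per-period discount factor is βp.
Grim-trigger IC: βp ≥ (20−13)/(20−3) = 7/17.
So p ≥ (7/17)/(3/5) = 35/51.

35/51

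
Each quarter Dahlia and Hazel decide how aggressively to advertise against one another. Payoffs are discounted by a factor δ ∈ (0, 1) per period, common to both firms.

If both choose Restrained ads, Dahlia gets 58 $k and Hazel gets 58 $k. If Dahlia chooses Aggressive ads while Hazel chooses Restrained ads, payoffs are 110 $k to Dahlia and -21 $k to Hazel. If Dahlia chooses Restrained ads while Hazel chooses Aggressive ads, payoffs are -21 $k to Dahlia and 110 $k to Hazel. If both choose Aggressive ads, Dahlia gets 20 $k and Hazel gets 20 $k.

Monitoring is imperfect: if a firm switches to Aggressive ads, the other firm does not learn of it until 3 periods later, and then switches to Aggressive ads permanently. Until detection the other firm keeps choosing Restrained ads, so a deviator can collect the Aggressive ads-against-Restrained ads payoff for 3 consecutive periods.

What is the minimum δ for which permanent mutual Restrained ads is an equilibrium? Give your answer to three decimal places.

A deviator earns 110 for 3 periods, then 20 forever; cooperating earns 58 forever. Multiplying the IC by (1−δ):
58 ≥ 110(1−δ^3) + 20δ^3, so 90·δ^3 ≥ 52 and δ^3 ≥ 26/45.
δ ≥ (26/45)^(1/3) ≈ 0.833.

0.833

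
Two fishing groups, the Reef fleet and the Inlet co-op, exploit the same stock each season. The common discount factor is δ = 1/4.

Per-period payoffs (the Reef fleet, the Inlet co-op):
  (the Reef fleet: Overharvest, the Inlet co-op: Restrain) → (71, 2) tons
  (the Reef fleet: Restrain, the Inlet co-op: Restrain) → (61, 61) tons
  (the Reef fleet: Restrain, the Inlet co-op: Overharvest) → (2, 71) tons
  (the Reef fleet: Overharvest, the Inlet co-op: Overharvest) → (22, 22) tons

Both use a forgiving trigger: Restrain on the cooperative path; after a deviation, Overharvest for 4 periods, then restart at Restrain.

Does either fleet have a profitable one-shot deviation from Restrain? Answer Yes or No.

A one-shot deviation gives 71 now, then 22 for 4 periods, then back to 61.
Gain from deviating: (71−61) today; loss: (61−22) in each of the next 4 periods.
No-deviation condition: (61−22)(δ+…+δ^4) ≥ 71−61, i.e. δ+…+δ^4 ≥ 10/39.
At δ = 1/4: δ+…+δ^4 = 0.3320 ≥ 0.2564.
So cooperation is sustainable.

No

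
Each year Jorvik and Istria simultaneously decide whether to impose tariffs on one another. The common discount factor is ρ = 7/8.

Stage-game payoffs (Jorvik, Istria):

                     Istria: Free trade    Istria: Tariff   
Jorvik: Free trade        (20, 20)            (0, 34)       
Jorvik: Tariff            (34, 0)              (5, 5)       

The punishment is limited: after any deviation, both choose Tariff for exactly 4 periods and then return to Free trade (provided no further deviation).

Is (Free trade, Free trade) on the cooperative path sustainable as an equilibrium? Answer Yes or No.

Comparing payoff streams over the 5 periods until play realigns: cooperate → 20(1+ρ+…+ρ^4); deviate → 34 + 5(ρ+…+ρ^4).
Cooperation is sustained iff (20−5)(ρ+…+ρ^4) ≥ 34−20.
ρ+…+ρ^4 = 7/8·(1−(7/8)^4)/(1−7/8) = 2.8967, and (34−20)/(20−5) = 0.9333.
2.8967 ≥ 0.9333, so cooperation is sustainable.

Yes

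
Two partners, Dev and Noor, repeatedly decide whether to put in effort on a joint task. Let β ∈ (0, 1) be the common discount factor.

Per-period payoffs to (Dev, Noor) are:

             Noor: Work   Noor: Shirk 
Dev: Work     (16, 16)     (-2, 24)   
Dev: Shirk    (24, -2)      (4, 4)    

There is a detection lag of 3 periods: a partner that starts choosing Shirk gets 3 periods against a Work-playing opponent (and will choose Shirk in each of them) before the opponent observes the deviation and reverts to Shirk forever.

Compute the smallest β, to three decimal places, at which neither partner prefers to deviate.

0.737

A deviator earns 24 for 3 periods, then 4 forever; cooperating earns 16 forever. Multiplying the IC by (1−β):
16 ≥ 24(1−β^3) + 4β^3, so 20·β^3 ≥ 8 and β^3 ≥ 2/5.
β ≥ (2/5)^(1/3) ≈ 0.737.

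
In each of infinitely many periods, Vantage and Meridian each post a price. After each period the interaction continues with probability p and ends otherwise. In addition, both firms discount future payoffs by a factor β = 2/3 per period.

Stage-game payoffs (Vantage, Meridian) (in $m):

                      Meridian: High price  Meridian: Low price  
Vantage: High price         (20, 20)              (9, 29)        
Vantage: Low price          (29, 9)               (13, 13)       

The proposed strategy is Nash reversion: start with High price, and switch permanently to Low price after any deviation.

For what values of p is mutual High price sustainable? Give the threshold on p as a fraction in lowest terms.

Expected continuation weight on next period's payoff is β·p = 2/3·p, which plays the role of the discount factor.
Cooperation requires 2/3·p ≥ (29−20)/(29−13) = 9/16, hence p ≥ 27/32.

27/32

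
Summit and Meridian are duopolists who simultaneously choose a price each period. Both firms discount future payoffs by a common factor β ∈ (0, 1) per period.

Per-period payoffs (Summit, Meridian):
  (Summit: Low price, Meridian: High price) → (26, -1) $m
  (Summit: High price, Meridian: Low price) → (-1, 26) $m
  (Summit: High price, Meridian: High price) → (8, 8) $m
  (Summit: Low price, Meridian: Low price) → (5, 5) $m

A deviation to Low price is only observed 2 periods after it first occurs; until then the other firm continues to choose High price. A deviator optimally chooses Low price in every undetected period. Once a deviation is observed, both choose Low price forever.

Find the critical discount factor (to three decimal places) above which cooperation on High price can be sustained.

The best deviation is to choose Low price for all 2 undetected periods, earning 26 each, then 5 forever once detected.
Deviation value: 26(1−β^2)/(1−β) + 5β^2/(1−β); cooperation value: 8/(1−β).
IC: 8 ≥ 26(1−β^2) + 5β^2 = 26 − 21β^2.
So β^2 ≥ 18/21 = 6/7, giving β ≥ (6/7)^(1/2) ≈ 0.926.

0.926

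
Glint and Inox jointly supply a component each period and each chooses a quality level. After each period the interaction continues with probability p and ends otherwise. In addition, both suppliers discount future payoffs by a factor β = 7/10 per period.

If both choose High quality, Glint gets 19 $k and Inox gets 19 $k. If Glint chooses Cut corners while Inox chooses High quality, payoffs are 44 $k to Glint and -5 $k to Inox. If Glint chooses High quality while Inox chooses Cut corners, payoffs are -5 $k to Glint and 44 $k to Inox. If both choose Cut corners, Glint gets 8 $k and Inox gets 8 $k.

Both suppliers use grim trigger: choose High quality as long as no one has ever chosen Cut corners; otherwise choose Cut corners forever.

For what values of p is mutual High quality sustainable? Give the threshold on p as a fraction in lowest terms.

With continuation probability p and discount β, the effective per-period discount factor is βp.
Grim-trigger IC: βp ≥ (44−19)/(44−8) = 25/36.
So p ≥ (25/36)/(7/10) = 125/126.

125/126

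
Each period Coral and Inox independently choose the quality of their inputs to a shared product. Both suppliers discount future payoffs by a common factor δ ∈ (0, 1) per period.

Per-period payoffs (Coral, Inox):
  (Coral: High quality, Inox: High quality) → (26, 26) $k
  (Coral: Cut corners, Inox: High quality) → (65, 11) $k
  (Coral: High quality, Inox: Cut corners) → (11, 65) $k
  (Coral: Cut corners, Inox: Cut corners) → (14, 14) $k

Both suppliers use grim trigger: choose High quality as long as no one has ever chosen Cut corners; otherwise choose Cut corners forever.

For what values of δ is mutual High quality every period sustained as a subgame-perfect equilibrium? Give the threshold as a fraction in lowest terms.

13/17

Under grim trigger the critical discount factor is (T−C)/(T−P) with T = 65, C = 26, P = 14.
δ* = (65−26)/(65−14) = 39/51 = 13/17.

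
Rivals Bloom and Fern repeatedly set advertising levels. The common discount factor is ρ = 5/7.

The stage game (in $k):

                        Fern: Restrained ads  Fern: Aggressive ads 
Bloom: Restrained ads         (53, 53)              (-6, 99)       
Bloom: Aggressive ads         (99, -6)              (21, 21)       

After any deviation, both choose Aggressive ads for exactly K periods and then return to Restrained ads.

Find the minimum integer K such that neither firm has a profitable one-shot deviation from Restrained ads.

3

IC: ρ(1−ρ^K)/(1−ρ) ≥ (99−53)/(53−21) = 23/16.
With ρ = 5/7: need 1 − ρ^K ≥ 23/16·(1−5/7)/(5/7), i.e. ρ^K ≤ 0.4250.
Since (5/7)^2 = 0.5102 and (5/7)^3 = 0.3644, the smallest such K is 3.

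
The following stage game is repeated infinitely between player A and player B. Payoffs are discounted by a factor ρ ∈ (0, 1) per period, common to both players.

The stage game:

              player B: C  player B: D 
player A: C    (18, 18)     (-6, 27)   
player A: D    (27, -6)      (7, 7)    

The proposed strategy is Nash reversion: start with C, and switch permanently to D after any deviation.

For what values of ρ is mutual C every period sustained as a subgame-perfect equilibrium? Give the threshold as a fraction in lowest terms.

9/20

18/(1−ρ) ≥ 27 + 7ρ/(1−ρ)
18 ≥ 27 − 20ρ
ρ ≥ 9/20.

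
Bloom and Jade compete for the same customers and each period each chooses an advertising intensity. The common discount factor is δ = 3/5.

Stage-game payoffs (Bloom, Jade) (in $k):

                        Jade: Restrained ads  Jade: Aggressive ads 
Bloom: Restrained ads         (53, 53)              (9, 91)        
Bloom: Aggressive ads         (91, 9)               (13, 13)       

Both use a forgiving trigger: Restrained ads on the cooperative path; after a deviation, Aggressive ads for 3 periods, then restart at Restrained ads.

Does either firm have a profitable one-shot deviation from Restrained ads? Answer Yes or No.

No

IC: δ+…+δ^3 ≥ (91−53)/(53−13) = 19/20.
At δ = 3/5: partial sum = 1.1760 ≥ 0.9500. Cooperation sustainable.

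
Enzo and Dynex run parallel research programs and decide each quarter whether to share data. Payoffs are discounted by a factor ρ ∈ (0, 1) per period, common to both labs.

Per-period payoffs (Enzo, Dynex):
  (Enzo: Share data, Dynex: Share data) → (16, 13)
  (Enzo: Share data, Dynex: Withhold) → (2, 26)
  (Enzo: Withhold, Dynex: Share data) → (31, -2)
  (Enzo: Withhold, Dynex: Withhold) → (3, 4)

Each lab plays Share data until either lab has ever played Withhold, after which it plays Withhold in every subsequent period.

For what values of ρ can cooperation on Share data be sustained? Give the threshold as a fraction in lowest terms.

13/22

Enzo: cooperation gives 16 each period; deviation gives 31 once then 3 forever.
  16/(1−ρ) ≥ 31 + 3ρ/(1−ρ) ⇒ ρ ≥ 15/28.
Dynex: cooperation gives 13 each period; deviation gives 26 once then 4 forever.
  ρ ≥ 13/22.
Both must hold, so the binding constraint is Dynex's: ρ ≥ 13/22.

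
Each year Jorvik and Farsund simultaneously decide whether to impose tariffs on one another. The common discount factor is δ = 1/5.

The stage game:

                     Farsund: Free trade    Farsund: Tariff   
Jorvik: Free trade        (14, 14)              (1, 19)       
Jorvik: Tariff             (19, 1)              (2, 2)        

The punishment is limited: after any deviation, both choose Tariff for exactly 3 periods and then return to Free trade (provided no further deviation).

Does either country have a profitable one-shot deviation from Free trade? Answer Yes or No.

Yes

A one-shot deviation gives 19 now, then 2 for 3 periods, then back to 14.
Gain from deviating: (19−14) today; loss: (14−2) in each of the next 3 periods.
No-deviation condition: (14−2)(δ+…+δ^3) ≥ 19−14, i.e. δ+…+δ^3 ≥ 5/12.
At δ = 1/5: δ+…+δ^3 = 0.2480 < 0.4167.
So cooperation is not sustainable.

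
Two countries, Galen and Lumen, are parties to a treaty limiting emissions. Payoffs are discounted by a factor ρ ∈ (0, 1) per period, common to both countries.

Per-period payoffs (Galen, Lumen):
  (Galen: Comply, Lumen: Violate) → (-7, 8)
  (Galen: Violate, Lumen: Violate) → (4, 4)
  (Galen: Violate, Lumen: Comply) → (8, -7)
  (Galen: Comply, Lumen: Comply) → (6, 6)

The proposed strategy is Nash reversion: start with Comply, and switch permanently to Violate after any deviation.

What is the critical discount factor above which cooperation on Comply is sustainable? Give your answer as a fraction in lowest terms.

6/(1−ρ) ≥ 8 + 4ρ/(1−ρ)
6 ≥ 8 − 4ρ
ρ ≥ 2/4 = 1/2.

1/2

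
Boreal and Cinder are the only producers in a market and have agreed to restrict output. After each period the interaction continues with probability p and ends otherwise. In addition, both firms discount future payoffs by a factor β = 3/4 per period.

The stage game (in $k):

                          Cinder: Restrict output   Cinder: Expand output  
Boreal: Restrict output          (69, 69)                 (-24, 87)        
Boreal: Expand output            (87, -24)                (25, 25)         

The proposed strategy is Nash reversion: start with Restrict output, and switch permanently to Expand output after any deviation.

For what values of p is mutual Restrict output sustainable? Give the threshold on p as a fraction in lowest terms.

12/31

Expected continuation weight on next period's payoff is β·p = 3/4·p, which plays the role of the discount factor.
Cooperation requires 3/4·p ≥ (87−69)/(87−25) = 9/31, hence p ≥ 12/31.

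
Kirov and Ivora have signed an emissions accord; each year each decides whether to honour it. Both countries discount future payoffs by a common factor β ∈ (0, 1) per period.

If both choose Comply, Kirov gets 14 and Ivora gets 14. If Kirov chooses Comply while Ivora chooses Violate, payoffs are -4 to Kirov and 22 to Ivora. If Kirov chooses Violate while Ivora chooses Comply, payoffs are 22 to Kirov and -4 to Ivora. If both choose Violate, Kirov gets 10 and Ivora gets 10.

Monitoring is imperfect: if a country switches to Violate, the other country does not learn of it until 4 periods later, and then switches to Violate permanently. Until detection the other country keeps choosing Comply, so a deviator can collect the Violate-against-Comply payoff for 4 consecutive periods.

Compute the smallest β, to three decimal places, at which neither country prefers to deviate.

A deviator earns 22 for 4 periods, then 10 forever; cooperating earns 14 forever. Multiplying the IC by (1−β):
14 ≥ 22(1−β^4) + 10β^4, so 12·β^4 ≥ 8 and β^4 ≥ 2/3.
β ≥ (2/3)^(1/4) ≈ 0.904.

0.904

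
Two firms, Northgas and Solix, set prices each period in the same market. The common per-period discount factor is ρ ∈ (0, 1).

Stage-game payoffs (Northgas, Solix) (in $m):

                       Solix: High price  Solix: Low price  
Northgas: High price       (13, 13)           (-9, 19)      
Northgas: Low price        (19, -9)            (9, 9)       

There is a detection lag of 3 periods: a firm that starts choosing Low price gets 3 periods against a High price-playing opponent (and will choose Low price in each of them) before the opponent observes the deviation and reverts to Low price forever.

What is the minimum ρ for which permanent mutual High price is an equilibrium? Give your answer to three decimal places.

0.843

The best deviation is to choose Low price for all 3 undetected periods, earning 19 each, then 9 forever once detected.
Deviation value: 19(1−ρ^3)/(1−ρ) + 9ρ^3/(1−ρ); cooperation value: 13/(1−ρ).
IC: 13 ≥ 19(1−ρ^3) + 9ρ^3 = 19 − 10ρ^3.
So ρ^3 ≥ 6/10 = 3/5, giving ρ ≥ (3/5)^(1/3) ≈ 0.843.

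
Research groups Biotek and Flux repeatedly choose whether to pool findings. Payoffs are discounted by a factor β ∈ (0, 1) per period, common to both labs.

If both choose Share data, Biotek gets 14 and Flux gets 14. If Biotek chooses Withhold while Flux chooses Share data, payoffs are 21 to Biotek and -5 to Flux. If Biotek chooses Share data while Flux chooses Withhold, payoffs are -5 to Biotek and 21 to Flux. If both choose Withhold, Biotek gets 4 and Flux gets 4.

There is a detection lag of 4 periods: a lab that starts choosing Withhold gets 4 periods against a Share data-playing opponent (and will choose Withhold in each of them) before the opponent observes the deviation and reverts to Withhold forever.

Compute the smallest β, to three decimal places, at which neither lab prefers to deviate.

A deviator earns 21 for 4 periods, then 4 forever; cooperating earns 14 forever. Multiplying the IC by (1−β):
14 ≥ 21(1−β^4) + 4β^4, so 17·β^4 ≥ 7 and β^4 ≥ 7/17.
β ≥ (7/17)^(1/4) ≈ 0.801.

0.801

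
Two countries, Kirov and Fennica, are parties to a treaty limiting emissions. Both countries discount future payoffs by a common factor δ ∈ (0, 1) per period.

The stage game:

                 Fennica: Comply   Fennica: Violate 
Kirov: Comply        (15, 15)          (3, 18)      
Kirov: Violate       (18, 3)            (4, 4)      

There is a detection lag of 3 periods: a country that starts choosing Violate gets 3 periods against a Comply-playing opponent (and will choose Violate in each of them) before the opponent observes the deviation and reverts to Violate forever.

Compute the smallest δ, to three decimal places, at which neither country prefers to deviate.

0.598

The best deviation is to choose Violate for all 3 undetected periods, earning 18 each, then 4 forever once detected.
Deviation value: 18(1−δ^3)/(1−δ) + 4δ^3/(1−δ); cooperation value: 15/(1−δ).
IC: 15 ≥ 18(1−δ^3) + 4δ^3 = 18 − 14δ^3.
So δ^3 ≥ 3/14, giving δ ≥ (3/14)^(1/3) ≈ 0.598.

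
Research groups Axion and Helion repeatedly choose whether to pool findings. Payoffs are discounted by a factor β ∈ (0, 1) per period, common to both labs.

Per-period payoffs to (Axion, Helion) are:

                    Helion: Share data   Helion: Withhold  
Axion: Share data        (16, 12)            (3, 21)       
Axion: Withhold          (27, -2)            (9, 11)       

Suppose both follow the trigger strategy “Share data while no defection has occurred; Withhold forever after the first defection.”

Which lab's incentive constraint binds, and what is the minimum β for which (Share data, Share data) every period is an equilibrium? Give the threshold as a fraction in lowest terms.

Axion: cooperation gives 16 each period; deviation gives 27 once then 9 forever.
  16/(1−β) ≥ 27 + 9β/(1−β) ⇒ β ≥ 11/18.
Helion: cooperation gives 12 each period; deviation gives 21 once then 11 forever.
  β ≥ 9/10.
Both must hold, so the binding constraint is Helion's: β ≥ 9/10.

Helion; β ≥ 9/10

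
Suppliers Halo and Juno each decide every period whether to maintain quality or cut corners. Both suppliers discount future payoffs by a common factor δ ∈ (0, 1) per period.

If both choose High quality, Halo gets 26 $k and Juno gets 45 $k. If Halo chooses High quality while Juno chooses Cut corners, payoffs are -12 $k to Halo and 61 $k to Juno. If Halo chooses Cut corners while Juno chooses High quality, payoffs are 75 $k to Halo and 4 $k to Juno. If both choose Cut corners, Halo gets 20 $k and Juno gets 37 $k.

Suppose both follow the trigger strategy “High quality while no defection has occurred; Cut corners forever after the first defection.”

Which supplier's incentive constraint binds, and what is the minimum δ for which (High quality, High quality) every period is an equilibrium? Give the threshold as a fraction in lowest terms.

Halo; δ ≥ 49/55

Halo: cooperation gives 26 each period; deviation gives 75 once then 20 forever.
  26/(1−δ) ≥ 75 + 20δ/(1−δ) ⇒ δ ≥ 49/55.
Juno: cooperation gives 45 each period; deviation gives 61 once then 37 forever.
  δ ≥ 16/24 = 2/3.
Both must hold, so the binding constraint is Halo's: δ ≥ 49/55.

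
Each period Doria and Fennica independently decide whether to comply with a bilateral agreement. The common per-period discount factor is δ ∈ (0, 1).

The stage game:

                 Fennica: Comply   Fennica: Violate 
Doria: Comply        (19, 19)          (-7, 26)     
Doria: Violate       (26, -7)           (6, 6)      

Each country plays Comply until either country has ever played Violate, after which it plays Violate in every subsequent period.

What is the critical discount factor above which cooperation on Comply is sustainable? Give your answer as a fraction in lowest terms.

7/20

Under grim trigger the critical discount factor is (T−C)/(T−P) with T = 26, C = 19, P = 6.
δ* = (26−19)/(26−6) = 7/20.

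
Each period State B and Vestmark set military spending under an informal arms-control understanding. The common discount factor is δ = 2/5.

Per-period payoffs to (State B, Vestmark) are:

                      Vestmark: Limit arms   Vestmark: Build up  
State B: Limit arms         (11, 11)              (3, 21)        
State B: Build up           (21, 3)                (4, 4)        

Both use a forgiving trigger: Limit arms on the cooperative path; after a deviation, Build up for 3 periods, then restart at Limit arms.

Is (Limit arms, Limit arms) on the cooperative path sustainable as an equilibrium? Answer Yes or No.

No

A one-shot deviation gives 21 now, then 4 for 3 periods, then back to 11.
Gain from deviating: (21−11) today; loss: (11−4) in each of the next 3 periods.
No-deviation condition: (11−4)(δ+…+δ^3) ≥ 21−11, i.e. δ+…+δ^3 ≥ 10/7.
At δ = 2/5: δ+…+δ^3 = 0.6240 < 1.4286.
So cooperation is not sustainable.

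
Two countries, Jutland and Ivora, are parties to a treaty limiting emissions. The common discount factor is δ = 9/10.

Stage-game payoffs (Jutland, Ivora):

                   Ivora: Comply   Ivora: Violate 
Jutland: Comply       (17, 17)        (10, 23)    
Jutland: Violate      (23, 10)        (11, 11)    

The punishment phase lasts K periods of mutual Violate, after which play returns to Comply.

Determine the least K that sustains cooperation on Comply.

2

Need Σ_{k=1}^{K} δ^k ≥ (23−17)/(17−11) = 1.0000 at δ = 9/10.
At K = 1 the sum is 0.9000 < 1.0000; at K = 2 it is 1.7100 ≥ 1.0000.
So the minimum punishment length is K = 2.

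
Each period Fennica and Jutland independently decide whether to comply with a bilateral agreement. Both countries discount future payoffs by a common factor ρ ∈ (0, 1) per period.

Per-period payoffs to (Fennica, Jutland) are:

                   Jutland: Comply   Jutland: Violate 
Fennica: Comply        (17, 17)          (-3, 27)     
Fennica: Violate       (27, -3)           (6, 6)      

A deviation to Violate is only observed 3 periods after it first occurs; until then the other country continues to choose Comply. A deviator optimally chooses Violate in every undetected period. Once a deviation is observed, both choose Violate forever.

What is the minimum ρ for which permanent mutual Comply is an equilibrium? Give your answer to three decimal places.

0.781

Deviating for the 3 undetected periods gains 27−17 = 10 per period over cooperation, then loses 17−6 = 11 per period forever once punishment starts.
Gain: 10(1 + ρ + … + ρ^2); loss: 11·ρ^3/(1−ρ).
No profitable deviation ⇔ 10(1−ρ^3) ≤ 11·ρ^3, i.e. ρ^3 ≥ 10/(10+11) = 10/21.
Hence ρ ≥ (10/21)^(1/3) ≈ 0.781.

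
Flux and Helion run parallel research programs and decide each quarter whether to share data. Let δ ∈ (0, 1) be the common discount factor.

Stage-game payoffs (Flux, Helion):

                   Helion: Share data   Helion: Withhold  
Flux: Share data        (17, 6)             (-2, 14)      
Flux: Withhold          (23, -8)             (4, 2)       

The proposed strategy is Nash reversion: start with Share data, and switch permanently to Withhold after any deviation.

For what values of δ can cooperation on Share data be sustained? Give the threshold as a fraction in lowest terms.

Flux: cooperation gives 17 each period; deviation gives 23 once then 4 forever.
  17/(1−δ) ≥ 23 + 4δ/(1−δ) ⇒ δ ≥ 6/19.
Helion: cooperation gives 6 each period; deviation gives 14 once then 2 forever.
  δ ≥ 8/12 = 2/3.
Both must hold, so the binding constraint is Helion's: δ ≥ 2/3.

2/3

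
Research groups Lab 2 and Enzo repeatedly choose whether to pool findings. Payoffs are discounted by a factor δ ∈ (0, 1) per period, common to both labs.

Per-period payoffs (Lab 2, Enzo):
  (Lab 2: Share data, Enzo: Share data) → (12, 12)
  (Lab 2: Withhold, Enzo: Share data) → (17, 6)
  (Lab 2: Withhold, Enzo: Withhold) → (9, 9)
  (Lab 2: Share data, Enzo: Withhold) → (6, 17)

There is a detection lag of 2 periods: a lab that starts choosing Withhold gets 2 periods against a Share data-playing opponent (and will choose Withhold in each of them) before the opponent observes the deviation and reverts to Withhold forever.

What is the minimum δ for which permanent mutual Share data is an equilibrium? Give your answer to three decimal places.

0.791

The best deviation is to choose Withhold for all 2 undetected periods, earning 17 each, then 9 forever once detected.
Deviation value: 17(1−δ^2)/(1−δ) + 9δ^2/(1−δ); cooperation value: 12/(1−δ).
IC: 12 ≥ 17(1−δ^2) + 9δ^2 = 17 − 8δ^2.
So δ^2 ≥ 5/8, giving δ ≥ (5/8)^(1/2) ≈ 0.791.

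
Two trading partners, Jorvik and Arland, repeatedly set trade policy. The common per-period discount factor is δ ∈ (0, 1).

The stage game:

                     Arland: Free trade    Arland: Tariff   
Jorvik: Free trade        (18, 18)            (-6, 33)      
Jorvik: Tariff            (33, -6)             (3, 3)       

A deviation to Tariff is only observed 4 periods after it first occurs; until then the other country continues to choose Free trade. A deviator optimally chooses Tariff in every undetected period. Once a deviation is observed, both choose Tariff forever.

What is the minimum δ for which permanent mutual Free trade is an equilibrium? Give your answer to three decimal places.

0.841

A deviator earns 33 for 4 periods, then 3 forever; cooperating earns 18 forever. Multiplying the IC by (1−δ):
18 ≥ 33(1−δ^4) + 3δ^4, so 30·δ^4 ≥ 15 and δ^4 ≥ 1/2.
δ ≥ (1/2)^(1/4) ≈ 0.841.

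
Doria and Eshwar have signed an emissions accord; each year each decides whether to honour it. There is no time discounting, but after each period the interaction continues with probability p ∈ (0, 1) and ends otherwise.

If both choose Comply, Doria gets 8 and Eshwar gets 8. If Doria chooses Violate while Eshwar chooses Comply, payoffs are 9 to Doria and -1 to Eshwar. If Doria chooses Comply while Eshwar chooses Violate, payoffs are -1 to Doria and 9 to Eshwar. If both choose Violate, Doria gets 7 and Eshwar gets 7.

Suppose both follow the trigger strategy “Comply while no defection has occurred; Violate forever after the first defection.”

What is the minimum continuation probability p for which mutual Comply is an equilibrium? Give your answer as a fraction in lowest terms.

With no time discounting, the continuation probability p plays the role of the discount factor.
Grim-trigger IC: 8/(1−p) ≥ 9 + 7p/(1−p) ⇒ p ≥ (9−8)/(9−7) = 1/2.

1/2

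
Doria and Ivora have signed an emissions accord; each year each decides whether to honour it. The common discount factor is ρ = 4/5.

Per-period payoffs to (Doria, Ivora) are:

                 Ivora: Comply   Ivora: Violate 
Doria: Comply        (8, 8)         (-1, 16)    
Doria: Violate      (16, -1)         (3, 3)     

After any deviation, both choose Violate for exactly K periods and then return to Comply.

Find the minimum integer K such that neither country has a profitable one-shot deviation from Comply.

3

No profitable deviation requires (8−3)(ρ+…+ρ^K) ≥ 16−8, i.e. ρ+…+ρ^K ≥ 8/5 ≈ 1.6000.
With ρ = 4/5, the partial sums are K=1: 0.8000, K=2: 1.4400, K=3: 1.9520.
K = 3 is the first length at which the sum reaches 1.6000.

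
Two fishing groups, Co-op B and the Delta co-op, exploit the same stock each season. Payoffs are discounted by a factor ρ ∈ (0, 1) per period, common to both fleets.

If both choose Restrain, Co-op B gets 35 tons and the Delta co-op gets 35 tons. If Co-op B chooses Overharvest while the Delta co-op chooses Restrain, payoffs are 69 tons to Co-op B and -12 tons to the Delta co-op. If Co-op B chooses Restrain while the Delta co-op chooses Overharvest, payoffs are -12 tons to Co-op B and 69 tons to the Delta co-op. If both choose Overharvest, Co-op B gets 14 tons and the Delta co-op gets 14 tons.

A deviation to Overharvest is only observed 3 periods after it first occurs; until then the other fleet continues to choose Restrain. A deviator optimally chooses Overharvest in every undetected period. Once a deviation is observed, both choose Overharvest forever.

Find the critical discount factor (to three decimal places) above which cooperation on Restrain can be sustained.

0.852

Deviating for the 3 undetected periods gains 69−35 = 34 per period over cooperation, then loses 35−14 = 21 per period forever once punishment starts.
Gain: 34(1 + ρ + … + ρ^2); loss: 21·ρ^3/(1−ρ).
No profitable deviation ⇔ 34(1−ρ^3) ≤ 21·ρ^3, i.e. ρ^3 ≥ 34/(34+21) = 34/55.
Hence ρ ≥ (34/55)^(1/3) ≈ 0.852.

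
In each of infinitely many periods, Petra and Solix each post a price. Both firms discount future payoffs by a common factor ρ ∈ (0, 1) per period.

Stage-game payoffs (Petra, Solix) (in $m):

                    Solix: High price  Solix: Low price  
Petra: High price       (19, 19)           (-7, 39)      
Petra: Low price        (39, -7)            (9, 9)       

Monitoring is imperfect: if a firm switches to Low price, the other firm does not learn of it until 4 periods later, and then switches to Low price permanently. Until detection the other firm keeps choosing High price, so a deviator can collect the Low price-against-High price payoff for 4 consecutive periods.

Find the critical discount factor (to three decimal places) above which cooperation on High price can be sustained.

0.904

Deviating for the 4 undetected periods gains 39−19 = 20 per period over cooperation, then loses 19−9 = 10 per period forever once punishment starts.
Gain: 20(1 + ρ + … + ρ^3); loss: 10·ρ^4/(1−ρ).
No profitable deviation ⇔ 20(1−ρ^4) ≤ 10·ρ^4, i.e. ρ^4 ≥ 20/(20+10) = 2/3.
Hence ρ ≥ (2/3)^(1/4) ≈ 0.904.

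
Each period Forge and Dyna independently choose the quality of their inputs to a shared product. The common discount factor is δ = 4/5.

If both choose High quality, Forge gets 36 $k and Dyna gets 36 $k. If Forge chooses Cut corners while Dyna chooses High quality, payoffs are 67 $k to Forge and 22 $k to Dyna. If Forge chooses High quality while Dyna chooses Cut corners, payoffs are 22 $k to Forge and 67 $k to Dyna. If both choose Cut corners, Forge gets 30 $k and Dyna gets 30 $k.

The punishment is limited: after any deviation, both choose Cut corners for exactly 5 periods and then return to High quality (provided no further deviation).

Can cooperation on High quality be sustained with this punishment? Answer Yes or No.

IC: δ+…+δ^5 ≥ (67−36)/(36−30) = 31/6.
At δ = 4/5: partial sum = 2.6893 < 5.1667. Cooperation not sustainable.

No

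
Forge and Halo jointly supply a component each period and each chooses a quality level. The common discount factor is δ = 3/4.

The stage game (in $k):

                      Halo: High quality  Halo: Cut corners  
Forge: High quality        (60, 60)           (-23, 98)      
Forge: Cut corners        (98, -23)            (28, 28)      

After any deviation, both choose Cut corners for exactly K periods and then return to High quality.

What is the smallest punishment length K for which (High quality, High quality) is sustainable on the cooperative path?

2

Need Σ_{k=1}^{K} δ^k ≥ (98−60)/(60−28) = 1.1875 at δ = 3/4.
At K = 1 the sum is 0.7500 < 1.1875; at K = 2 it is 1.3125 ≥ 1.1875.
So the minimum punishment length is K = 2.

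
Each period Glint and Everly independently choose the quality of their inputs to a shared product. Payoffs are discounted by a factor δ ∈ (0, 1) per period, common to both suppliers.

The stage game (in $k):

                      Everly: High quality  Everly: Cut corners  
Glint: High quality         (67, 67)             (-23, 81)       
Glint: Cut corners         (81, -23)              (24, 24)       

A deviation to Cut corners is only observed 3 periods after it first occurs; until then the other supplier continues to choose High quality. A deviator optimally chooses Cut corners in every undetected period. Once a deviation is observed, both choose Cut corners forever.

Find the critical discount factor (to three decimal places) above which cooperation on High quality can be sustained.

The best deviation is to choose Cut corners for all 3 undetected periods, earning 81 each, then 24 forever once detected.
Deviation value: 81(1−δ^3)/(1−δ) + 24δ^3/(1−δ); cooperation value: 67/(1−δ).
IC: 67 ≥ 81(1−δ^3) + 24δ^3 = 81 − 57δ^3.
So δ^3 ≥ 14/57, giving δ ≥ (14/57)^(1/3) ≈ 0.626.

0.626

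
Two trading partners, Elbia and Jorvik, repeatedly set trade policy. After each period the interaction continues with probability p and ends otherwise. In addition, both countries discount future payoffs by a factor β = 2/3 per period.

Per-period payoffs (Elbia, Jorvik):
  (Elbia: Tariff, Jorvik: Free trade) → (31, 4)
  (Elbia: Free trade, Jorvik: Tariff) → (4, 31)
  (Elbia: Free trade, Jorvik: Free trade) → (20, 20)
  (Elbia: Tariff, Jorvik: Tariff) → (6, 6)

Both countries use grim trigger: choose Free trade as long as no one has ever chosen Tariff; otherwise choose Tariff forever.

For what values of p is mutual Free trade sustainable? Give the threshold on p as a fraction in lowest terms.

33/50

Expected continuation weight on next period's payoff is β·p = 2/3·p, which plays the role of the discount factor.
Cooperation requires 2/3·p ≥ (31−20)/(31−6) = 11/25, hence p ≥ 33/50.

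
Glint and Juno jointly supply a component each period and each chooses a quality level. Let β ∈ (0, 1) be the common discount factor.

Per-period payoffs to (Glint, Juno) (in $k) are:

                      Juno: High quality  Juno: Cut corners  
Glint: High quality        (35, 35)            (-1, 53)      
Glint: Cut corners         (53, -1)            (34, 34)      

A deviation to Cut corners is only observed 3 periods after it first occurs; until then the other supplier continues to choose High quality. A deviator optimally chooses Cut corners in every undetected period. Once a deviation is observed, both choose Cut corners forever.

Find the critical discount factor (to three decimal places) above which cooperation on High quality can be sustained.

0.982

A deviator earns 53 for 3 periods, then 34 forever; cooperating earns 35 forever. Multiplying the IC by (1−β):
35 ≥ 53(1−β^3) + 34β^3, so 19·β^3 ≥ 18 and β^3 ≥ 18/19.
β ≥ (18/19)^(1/3) ≈ 0.982.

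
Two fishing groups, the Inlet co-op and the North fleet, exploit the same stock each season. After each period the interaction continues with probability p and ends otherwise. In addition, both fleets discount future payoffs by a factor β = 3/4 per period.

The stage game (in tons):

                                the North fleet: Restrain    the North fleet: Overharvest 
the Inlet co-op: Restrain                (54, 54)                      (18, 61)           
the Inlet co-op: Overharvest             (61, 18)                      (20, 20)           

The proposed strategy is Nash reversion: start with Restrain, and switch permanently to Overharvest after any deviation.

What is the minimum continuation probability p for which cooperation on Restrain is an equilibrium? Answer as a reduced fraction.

With continuation probability p and discount β, the effective per-period discount factor is βp.
Grim-trigger IC: βp ≥ (61−54)/(61−20) = 7/41.
So p ≥ (7/41)/(3/4) = 28/123.

28/123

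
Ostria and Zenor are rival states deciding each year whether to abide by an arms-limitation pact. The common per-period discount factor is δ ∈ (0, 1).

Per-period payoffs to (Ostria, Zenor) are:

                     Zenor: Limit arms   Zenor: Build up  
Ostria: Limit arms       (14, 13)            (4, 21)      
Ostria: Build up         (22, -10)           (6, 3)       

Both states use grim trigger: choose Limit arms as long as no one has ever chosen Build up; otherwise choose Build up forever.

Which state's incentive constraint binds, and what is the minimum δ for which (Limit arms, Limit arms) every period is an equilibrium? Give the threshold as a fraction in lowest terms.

Ostria: cooperation gives 14 each period; deviation gives 22 once then 6 forever.
  14/(1−δ) ≥ 22 + 6δ/(1−δ) ⇒ δ ≥ 8/16 = 1/2.
Zenor: cooperation gives 13 each period; deviation gives 21 once then 3 forever.
  δ ≥ 8/18 = 4/9.
Both must hold, so the binding constraint is Ostria's: δ ≥ 1/2.

Ostria; δ ≥ 1/2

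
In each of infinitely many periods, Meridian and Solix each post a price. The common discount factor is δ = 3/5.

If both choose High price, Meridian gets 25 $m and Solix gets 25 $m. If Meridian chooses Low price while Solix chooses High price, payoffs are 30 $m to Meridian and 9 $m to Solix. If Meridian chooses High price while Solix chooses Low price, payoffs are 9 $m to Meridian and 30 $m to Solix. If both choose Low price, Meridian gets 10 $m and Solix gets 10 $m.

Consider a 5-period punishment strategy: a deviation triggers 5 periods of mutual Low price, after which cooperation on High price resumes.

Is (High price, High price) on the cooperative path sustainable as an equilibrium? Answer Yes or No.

Yes

A one-shot deviation gives 30 now, then 10 for 5 periods, then back to 25.
Gain from deviating: (30−25) today; loss: (25−10) in each of the next 5 periods.
No-deviation condition: (25−10)(δ+…+δ^5) ≥ 30−25, i.e. δ+…+δ^5 ≥ 1/3.
At δ = 3/5: δ+…+δ^5 = 1.3834 ≥ 0.3333.
So cooperation is sustainable.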